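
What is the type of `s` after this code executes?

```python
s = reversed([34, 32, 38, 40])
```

reversed() on a list returns a list_reverseiterator

list_reverseiterator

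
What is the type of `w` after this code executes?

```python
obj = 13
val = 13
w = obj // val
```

int // int returns int (13 // 13 = 1)

int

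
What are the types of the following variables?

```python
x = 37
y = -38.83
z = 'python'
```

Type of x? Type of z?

x is int; z is str

int, str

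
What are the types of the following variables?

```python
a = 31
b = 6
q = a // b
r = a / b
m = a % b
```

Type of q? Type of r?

int // int returns int; int / int returns float

int, float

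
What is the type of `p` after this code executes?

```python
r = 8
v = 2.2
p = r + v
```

int + float returns float (8 + 2.2 = 10.2)

float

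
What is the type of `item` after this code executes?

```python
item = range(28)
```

range() returns a range object

range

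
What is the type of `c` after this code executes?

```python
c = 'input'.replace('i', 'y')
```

str.replace() returns str

str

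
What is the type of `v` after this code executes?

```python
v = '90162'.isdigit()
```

str.isdigit() returns bool

bool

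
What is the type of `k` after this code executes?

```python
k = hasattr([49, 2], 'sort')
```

hasattr() returns bool

bool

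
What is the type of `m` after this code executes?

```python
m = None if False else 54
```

Ternary: condition is False, else branch (54) taken → int

int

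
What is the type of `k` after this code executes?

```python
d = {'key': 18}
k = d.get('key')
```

dict.get() returns the value (int) when key is found

int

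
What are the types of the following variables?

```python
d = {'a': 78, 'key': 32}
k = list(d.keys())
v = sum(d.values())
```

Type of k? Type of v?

list(...) returns list; sum of int values returns int

list, int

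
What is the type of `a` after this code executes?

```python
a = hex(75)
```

hex() returns str representation

str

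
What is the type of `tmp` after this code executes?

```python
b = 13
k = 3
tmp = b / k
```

int / int always returns float in Python 3 (13 / 3 = 4.33333)

float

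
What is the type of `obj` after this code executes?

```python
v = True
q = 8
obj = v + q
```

bool + int returns int (True is 1, so 1 + 8 = 9)

int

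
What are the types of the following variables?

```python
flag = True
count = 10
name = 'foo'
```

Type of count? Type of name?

count is int; name is str

int, str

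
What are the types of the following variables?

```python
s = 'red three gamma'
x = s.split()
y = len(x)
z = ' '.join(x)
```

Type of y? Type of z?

len() returns int; str.join() returns str

int, str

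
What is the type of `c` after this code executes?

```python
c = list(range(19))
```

list(range(...)) returns list

list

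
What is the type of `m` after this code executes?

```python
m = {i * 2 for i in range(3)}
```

A set comprehension {expr for x in iterable} produces a set

set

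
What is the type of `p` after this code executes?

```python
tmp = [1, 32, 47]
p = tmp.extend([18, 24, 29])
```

list.extend() returns None

NoneType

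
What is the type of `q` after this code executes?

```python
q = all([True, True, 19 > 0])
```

all() returns bool

bool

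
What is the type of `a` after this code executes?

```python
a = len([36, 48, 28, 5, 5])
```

len() always returns int

int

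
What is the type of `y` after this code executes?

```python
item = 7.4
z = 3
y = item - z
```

float - int returns float (7.4 - 3 = 4.4)

float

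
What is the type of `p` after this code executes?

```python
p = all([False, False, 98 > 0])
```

all() returns bool

bool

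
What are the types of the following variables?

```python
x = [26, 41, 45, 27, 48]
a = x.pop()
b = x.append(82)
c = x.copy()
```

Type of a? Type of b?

list.pop() returns the element (int); list.append() returns None

int, NoneType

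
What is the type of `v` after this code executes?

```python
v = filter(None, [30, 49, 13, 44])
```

filter() returns a filter iterator object

filter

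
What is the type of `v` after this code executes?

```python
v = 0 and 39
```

'and' returns the first falsy value (0, which is int)

int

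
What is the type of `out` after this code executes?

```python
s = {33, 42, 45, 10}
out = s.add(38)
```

set.add() returns None (mutates in place)

NoneType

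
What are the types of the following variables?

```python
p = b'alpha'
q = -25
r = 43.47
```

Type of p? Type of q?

p is bytes; q is int

bytes, int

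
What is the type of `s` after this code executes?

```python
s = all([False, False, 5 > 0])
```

all() returns bool

bool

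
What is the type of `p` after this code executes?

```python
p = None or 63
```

'or' with None returns the other value (63, int)

int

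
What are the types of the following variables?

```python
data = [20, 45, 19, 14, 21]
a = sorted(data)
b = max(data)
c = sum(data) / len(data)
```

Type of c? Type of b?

int / int returns float; max of ints returns int

float, int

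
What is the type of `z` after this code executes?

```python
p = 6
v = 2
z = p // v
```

int // int returns int (6 // 2 = 3)

int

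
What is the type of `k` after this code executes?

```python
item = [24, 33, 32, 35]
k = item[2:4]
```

Slicing a list always returns a list

list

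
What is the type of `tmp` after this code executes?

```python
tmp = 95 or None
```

'or' returns first truthy value (95, int)

int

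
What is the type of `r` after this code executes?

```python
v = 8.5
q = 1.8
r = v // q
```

float // float returns float (floor division preserves float type)

float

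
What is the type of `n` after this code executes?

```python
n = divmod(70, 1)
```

divmod() returns a tuple (quotient, remainder)

tuple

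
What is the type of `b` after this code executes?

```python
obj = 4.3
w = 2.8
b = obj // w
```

float // float returns float (floor division preserves float type)

float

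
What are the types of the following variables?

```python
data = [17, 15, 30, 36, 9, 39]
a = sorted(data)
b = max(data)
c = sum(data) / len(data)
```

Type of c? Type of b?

int / int returns float; max of ints returns int

float, int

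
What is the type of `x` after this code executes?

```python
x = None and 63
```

'and' returns first falsy value (None)

NoneType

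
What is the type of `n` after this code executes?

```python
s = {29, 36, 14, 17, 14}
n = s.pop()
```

Popping from a set of ints returns int

int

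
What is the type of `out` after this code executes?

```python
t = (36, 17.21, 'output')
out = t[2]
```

Index 2 of tuple is 'output' which is str

str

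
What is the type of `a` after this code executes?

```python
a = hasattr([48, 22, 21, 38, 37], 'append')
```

hasattr() returns bool

bool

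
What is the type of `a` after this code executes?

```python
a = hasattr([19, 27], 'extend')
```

hasattr() returns bool

bool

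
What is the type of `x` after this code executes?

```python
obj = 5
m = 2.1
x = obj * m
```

int * float returns float (5 * 2.1 = 10.5)

float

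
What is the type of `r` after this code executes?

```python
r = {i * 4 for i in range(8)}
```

A set comprehension {expr for x in iterable} produces a set

set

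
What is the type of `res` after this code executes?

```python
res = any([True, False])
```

any() returns bool

bool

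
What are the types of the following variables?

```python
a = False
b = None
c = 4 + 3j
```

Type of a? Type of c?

a is bool; c is complex

bool, complex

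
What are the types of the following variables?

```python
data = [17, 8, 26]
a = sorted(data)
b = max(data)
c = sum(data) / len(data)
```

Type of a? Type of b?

sorted() returns list; max of ints returns int

list, int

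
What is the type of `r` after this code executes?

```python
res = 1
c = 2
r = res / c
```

int / int always returns float in Python 3 (1 / 2 = 0.5)

float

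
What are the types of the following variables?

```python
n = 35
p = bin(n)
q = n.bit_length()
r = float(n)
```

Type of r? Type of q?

float() returns float; int.bit_length() returns int

float, int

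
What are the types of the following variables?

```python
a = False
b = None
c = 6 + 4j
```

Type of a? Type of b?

a is bool; b is NoneType

bool, NoneType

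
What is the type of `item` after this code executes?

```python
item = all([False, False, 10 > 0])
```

all() returns bool

bool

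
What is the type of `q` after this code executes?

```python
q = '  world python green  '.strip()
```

str.strip() returns str

str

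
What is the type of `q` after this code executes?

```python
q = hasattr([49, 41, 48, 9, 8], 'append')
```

hasattr() returns bool

bool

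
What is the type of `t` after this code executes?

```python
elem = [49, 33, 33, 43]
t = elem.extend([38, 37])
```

list.extend() returns None

NoneType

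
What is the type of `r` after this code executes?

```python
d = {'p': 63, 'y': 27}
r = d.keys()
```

.keys() returns a dict_keys view object

dict_keys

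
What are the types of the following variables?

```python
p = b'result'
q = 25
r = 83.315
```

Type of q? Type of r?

q is int; r is float

int, float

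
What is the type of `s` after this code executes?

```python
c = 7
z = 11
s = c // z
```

int // int returns int (7 // 11 = 0)

int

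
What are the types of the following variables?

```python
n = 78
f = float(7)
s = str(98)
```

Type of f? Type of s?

f is float; s is str

float, str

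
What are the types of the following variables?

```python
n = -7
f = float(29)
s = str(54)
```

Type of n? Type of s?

n is int; s is str

int, str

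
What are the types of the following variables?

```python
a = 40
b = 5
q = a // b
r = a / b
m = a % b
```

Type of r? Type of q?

int / int returns float; int // int returns int

float, int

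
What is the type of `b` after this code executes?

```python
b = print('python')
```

print() returns None

NoneType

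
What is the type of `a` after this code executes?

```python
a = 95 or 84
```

'or' returns the first truthy value (95, which is int)

int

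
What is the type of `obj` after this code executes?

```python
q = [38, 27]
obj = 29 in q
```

'in' operator returns bool

bool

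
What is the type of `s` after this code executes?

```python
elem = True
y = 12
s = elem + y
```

bool + int returns int (True is 1, so 1 + 12 = 13)

int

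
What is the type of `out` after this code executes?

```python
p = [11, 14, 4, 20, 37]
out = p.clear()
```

list.clear() returns None

NoneType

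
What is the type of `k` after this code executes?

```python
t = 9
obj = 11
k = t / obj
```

int / int always returns float in Python 3 (9 / 11 = 0.818182)

float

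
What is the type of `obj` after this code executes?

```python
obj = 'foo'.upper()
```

str.upper() returns str

str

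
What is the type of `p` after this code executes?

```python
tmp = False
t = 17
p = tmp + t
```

bool + int returns int (False is 0, so 0 + 17 = 17)

int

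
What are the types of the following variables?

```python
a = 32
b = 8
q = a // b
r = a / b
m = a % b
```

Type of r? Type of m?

int / int returns float; int % int returns int

float, int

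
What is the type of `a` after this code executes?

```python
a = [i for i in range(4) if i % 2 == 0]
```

A list comprehension [...] produces a list

list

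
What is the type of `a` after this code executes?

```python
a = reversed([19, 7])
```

reversed() on a list returns a list_reverseiterator

list_reverseiterator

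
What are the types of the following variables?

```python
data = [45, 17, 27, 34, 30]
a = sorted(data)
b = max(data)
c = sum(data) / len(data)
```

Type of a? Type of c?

sorted() returns list; int / int returns float

list, float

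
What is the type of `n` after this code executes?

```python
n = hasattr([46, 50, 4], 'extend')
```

hasattr() returns bool

bool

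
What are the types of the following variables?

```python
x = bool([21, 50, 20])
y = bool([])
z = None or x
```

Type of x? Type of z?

bool() returns bool; None or <bool> returns the bool

bool, bool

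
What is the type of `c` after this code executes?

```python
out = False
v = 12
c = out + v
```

bool + int returns int (False is 0, so 0 + 12 = 12)

int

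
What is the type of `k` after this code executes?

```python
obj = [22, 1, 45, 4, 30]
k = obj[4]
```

Indexing a list of ints returns int (obj[4] = 30)

int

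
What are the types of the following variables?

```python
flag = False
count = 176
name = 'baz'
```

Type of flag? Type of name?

flag is bool; name is str

bool, str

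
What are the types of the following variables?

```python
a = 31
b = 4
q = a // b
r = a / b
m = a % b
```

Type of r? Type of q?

int / int returns float; int // int returns int

float, int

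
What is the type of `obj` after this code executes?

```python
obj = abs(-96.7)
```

abs() of float returns float

float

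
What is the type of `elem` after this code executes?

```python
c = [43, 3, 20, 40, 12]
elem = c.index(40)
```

list.index() returns int

int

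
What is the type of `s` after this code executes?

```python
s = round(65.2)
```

round() with no ndigits arg returns int

int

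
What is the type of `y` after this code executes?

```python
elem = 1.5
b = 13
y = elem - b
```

float - int returns float (1.5 - 13 = -11.5)

float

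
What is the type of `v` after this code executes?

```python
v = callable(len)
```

callable() returns bool

bool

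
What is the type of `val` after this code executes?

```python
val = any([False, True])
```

any() returns bool

bool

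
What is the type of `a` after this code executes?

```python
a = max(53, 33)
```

max() of ints returns int

int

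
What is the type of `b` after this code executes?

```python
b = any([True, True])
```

any() returns bool

bool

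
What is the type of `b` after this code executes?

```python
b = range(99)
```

range() returns a range object

range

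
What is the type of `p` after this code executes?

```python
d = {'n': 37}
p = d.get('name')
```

dict.get() returns None when key 'name' is not found and no default given

NoneType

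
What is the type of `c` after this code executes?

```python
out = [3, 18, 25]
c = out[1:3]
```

Slicing a list always returns a list

list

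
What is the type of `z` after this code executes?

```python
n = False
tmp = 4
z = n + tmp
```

bool + int returns int (False is 0, so 0 + 4 = 4)

int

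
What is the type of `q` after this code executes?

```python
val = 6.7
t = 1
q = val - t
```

float - int returns float (6.7 - 1 = 5.7)

float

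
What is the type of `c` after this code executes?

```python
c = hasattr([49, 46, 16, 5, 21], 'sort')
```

hasattr() returns bool

bool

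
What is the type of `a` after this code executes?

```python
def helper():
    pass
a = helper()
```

A function with no return statement returns None

NoneType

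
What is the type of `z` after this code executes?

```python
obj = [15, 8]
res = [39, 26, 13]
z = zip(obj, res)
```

zip() returns a zip iterator object

zip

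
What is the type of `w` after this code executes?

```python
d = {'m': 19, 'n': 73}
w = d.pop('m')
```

dict.pop() returns the value (int)

int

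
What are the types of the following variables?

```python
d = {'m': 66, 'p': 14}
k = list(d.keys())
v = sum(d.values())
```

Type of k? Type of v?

list(...) returns list; sum of int values returns int

list, int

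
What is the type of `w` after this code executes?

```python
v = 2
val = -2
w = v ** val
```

int ** negative int returns float

float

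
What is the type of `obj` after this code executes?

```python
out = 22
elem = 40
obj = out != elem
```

Comparison operators return bool

bool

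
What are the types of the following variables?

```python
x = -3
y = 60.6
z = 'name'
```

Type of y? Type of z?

y is float; z is str

float, str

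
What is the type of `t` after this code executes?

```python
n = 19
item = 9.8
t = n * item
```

int * float returns float (19 * 9.8 = 186.2)

float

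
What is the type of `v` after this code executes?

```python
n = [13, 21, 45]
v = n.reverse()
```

list.reverse() returns None

NoneType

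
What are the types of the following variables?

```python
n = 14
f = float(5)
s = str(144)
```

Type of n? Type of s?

n is int; s is str

int, str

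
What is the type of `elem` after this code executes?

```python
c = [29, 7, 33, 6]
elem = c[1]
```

Indexing a list of ints returns int (c[1] = 7)

int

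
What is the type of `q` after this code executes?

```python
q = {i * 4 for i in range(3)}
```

A set comprehension {expr for x in iterable} produces a set

set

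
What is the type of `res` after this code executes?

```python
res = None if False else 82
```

Ternary: condition is False, else branch (82) taken → int

int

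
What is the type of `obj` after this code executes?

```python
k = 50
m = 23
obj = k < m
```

Comparison operators return bool

bool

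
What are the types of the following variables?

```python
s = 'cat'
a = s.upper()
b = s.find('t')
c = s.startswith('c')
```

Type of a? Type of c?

str.upper() returns str; str.startswith() returns bool

str, bool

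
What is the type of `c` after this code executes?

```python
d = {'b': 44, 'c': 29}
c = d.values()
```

.values() returns a dict_values view object

dict_values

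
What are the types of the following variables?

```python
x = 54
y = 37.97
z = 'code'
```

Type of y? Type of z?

y is float; z is str

float, str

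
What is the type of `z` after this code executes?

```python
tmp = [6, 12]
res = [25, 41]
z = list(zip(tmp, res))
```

list(zip(...)) returns a list of tuples

list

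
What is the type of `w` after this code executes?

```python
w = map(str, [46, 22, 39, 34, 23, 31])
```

map() returns a map iterator object

map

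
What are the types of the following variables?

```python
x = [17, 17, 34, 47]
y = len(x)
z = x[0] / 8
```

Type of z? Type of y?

int / int returns float; len() returns int

float, int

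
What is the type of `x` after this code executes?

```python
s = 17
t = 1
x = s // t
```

int // int returns int (17 // 1 = 17)

int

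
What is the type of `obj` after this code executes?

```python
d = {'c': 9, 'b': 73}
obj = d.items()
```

dict.items() returns a dict_items view

dict_items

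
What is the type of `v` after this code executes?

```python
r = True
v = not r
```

'not' always returns bool

bool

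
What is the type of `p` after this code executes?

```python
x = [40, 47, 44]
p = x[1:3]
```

Slicing a list always returns a list

list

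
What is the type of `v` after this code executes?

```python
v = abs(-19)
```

abs() of int returns int

int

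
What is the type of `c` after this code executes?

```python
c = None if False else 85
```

Ternary: condition is False, else branch (85) taken → int

int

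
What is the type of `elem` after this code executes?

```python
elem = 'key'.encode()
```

str.encode() returns bytes

bytes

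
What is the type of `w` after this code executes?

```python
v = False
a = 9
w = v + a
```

bool + int returns int (False is 0, so 0 + 9 = 9)

int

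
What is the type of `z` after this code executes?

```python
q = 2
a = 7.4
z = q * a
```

int * float returns float (2 * 7.4 = 14.8)

float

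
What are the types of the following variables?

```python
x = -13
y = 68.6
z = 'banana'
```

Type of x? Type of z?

x is int; z is str

int, str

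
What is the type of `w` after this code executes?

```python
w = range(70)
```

range() returns a range object

range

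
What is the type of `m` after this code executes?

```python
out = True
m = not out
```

'not' always returns bool

bool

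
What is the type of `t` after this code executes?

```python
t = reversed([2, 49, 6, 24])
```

reversed() on a list returns a list_reverseiterator

list_reverseiterator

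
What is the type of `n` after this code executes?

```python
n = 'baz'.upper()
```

str.upper() returns str

str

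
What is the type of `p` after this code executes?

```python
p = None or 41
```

'or' with None returns the other value (41, int)

int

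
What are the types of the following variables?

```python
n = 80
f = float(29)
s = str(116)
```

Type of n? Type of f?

n is int; f is float

int, float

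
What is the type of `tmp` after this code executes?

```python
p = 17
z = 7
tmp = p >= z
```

Comparison operators return bool

bool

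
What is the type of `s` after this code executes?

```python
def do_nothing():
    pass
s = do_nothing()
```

A function with no return statement returns None

NoneType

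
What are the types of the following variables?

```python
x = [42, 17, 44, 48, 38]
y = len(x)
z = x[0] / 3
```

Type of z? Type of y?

int / int returns float; len() returns int

float, int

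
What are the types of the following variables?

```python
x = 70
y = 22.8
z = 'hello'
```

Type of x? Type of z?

x is int; z is str

int, str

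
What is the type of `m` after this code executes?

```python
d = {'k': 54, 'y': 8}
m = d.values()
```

.values() returns a dict_values view object

dict_values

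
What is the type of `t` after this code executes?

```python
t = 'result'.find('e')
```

str.find() returns int (index, or -1)

int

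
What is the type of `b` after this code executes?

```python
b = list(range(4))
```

list(range(...)) returns list

list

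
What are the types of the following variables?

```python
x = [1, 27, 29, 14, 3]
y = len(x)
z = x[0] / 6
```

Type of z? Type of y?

int / int returns float; len() returns int

float, int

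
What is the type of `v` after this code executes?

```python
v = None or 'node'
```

'or' with None returns the other value ('node', str)

str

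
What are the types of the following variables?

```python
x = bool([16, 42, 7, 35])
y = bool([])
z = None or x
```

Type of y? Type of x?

bool() returns bool; bool() returns bool

bool, bool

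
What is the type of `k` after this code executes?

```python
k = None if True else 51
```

Ternary: condition is True, if branch (None) taken → NoneType

NoneType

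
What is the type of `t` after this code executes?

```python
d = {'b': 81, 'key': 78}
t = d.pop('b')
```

dict.pop() returns the value (int)

int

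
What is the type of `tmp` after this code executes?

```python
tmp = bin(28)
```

bin() returns str representation

str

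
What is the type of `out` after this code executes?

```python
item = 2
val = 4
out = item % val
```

int % int returns int (2 % 4 = 2)

int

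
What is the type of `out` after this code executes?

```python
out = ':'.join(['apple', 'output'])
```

str.join() returns str

str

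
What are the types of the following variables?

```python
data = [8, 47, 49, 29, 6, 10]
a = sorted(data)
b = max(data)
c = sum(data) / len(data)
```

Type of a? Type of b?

sorted() returns list; max of ints returns int

list, int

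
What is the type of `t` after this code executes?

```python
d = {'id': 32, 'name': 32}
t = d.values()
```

.values() returns a dict_values view object

dict_values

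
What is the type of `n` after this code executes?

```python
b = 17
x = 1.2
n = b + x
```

int + float returns float (17 + 1.2 = 18.2)

float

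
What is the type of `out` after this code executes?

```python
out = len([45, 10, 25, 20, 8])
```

len() always returns int

int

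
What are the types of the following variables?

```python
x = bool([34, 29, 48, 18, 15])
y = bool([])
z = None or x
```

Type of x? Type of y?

bool() returns bool; bool() returns bool

bool, bool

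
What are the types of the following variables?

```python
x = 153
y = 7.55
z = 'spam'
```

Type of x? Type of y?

x is int; y is float

int, float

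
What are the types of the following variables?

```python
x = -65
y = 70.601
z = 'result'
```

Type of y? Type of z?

y is float; z is str

float, str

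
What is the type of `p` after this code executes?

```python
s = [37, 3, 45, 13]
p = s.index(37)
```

list.index() returns int

int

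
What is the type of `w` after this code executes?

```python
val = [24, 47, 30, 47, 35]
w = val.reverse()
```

list.reverse() returns None

NoneType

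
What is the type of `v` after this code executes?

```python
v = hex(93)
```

hex() returns str representation

str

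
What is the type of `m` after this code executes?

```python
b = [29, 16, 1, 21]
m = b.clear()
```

list.clear() returns None

NoneType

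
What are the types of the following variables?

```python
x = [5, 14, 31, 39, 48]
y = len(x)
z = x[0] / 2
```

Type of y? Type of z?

len() returns int; int / int returns float

int, float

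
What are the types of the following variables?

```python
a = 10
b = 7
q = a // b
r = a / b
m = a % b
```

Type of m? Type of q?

int % int returns int; int // int returns int

int, int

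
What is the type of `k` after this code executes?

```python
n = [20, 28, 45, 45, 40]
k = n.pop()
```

list.pop() returns the popped element (int here)

int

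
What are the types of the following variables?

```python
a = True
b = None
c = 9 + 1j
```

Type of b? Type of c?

b is NoneType; c is complex

NoneType, complex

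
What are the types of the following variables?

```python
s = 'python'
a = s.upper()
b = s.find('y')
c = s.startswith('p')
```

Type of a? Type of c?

str.upper() returns str; str.startswith() returns bool

str, bool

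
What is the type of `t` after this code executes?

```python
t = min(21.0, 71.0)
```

min() of floats returns float

float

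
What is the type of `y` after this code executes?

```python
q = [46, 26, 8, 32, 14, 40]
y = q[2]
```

Indexing a list of ints returns int (q[2] = 8)

int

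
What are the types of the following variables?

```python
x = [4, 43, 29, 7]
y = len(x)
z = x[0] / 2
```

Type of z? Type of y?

int / int returns float; len() returns int

float, int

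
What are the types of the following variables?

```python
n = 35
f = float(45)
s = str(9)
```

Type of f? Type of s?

f is float; s is str

float, str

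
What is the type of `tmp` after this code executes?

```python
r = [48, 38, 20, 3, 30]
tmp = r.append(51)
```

list.append() returns None (mutates in place)

NoneType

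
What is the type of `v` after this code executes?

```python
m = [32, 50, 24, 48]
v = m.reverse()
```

list.reverse() returns None

NoneType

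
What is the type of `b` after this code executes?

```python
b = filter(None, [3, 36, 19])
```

filter() returns a filter iterator object

filter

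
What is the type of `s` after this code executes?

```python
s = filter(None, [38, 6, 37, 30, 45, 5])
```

filter() returns a filter iterator object

filter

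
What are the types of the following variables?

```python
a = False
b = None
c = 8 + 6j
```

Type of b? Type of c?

b is NoneType; c is complex

NoneType, complex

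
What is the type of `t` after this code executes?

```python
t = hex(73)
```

hex() returns str representation

str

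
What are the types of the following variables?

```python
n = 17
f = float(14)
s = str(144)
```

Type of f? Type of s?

f is float; s is str

float, str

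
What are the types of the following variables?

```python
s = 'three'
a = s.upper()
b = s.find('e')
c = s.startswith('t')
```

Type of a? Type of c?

str.upper() returns str; str.startswith() returns bool

str, bool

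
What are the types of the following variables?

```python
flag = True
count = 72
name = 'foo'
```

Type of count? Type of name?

count is int; name is str

int, str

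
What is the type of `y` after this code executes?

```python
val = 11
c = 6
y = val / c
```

int / int always returns float in Python 3 (11 / 6 = 1.83333)

float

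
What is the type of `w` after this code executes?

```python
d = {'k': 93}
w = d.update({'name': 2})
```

dict.update() returns None

NoneType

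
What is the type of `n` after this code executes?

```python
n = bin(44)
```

bin() returns str representation

str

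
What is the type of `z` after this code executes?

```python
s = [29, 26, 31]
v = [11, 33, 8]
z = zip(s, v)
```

zip() returns a zip iterator object

zip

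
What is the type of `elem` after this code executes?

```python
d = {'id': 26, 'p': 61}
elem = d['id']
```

Accessing dict[str, int] with key 'id' returns int value 26

int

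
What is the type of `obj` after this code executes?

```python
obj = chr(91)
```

chr() returns str (single character)

str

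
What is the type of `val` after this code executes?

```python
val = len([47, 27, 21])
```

len() always returns int

int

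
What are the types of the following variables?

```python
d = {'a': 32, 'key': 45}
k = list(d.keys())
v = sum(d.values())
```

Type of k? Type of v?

list(...) returns list; sum of int values returns int

list, int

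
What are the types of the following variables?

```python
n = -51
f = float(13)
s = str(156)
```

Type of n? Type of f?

n is int; f is float

int, float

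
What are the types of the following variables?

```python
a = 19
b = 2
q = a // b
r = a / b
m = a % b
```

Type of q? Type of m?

int // int returns int; int % int returns int

int, int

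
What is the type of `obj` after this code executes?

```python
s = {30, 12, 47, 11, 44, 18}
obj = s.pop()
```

Popping from a set of ints returns int

int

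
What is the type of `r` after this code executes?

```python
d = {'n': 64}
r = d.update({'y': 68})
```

dict.update() returns None

NoneType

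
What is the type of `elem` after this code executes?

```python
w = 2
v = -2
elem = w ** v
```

int ** negative int returns float

float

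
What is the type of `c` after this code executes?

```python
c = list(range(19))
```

list(range(...)) returns list

list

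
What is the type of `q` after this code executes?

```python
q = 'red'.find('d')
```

str.find() returns int (index, or -1)

int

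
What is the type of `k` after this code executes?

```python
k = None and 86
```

'and' returns first falsy value (None)

NoneType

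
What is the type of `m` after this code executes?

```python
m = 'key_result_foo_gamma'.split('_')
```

str.split() returns list

list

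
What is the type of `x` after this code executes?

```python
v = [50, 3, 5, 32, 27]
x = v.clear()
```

list.clear() returns None

NoneType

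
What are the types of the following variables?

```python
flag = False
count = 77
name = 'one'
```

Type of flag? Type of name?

flag is bool; name is str

bool, str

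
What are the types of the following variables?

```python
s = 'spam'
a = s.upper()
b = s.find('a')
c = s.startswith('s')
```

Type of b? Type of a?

str.find() returns int; str.upper() returns str

int, str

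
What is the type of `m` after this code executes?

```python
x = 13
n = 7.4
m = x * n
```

int * float returns float (13 * 7.4 = 96.2)

float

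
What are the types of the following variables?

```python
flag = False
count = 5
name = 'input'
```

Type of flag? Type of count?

flag is bool; count is int

bool, int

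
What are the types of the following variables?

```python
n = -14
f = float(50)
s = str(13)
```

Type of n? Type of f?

n is int; f is float

int, float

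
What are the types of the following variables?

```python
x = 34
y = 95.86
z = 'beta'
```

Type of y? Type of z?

y is float; z is str

float, str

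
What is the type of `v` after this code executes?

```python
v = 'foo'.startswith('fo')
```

str.startswith() returns bool

bool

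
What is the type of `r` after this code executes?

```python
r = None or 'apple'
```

'or' with None returns the other value ('apple', str)

str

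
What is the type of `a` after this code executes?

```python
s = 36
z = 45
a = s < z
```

Comparison operators return bool

bool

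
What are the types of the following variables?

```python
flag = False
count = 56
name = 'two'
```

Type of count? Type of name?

count is int; name is str

int, str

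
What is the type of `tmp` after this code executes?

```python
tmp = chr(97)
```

chr() returns str (single character)

str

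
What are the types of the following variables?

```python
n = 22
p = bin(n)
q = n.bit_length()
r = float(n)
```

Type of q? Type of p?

int.bit_length() returns int; bin() returns str

int, str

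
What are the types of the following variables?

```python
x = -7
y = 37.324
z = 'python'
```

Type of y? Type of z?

y is float; z is str

float, str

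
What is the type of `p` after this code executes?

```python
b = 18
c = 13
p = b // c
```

int // int returns int (18 // 13 = 1)

int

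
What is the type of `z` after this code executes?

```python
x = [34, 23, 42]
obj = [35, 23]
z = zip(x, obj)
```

zip() returns a zip iterator object

zip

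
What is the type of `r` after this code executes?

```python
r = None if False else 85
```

Ternary: condition is False, else branch (85) taken → int

int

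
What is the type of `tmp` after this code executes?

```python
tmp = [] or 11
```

'or' returns first truthy value (11, which is int)

int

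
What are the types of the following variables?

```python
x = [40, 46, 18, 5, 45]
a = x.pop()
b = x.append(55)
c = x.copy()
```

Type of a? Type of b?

list.pop() returns the element (int); list.append() returns None

int, NoneType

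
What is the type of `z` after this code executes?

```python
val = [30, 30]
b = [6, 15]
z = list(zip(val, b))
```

list(zip(...)) returns a list of tuples

list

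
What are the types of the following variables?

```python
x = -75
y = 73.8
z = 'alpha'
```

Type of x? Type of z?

x is int; z is str

int, str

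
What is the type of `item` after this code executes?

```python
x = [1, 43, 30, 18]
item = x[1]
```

Indexing a list of ints returns int (x[1] = 43)

int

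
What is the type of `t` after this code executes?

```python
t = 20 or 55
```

'or' returns the first truthy value (20, which is int)

int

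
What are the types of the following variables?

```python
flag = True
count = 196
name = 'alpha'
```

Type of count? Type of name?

count is int; name is str

int, str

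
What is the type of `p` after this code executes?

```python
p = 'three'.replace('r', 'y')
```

str.replace() returns str

str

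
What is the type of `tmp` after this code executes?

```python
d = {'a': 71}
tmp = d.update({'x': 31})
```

dict.update() returns None

NoneType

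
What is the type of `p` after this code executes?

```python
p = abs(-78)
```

abs() of int returns int

int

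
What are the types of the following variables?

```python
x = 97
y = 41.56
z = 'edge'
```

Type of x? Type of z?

x is int; z is str

int, str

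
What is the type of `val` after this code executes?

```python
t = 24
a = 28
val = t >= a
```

Comparison operators return bool

bool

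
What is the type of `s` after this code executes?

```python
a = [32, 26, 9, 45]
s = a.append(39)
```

list.append() returns None (mutates in place)

NoneType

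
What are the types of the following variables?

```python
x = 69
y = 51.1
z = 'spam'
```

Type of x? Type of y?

x is int; y is float

int, float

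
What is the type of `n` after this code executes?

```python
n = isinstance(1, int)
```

isinstance() returns bool

bool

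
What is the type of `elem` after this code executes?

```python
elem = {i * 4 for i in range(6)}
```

A set comprehension {expr for x in iterable} produces a set

set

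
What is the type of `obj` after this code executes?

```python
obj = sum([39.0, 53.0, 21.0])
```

sum() of floats returns float

float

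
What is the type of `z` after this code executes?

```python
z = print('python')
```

print() returns None

NoneType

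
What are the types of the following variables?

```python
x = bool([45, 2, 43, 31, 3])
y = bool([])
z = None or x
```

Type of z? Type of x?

None or <bool> returns the bool; bool() returns bool

bool, bool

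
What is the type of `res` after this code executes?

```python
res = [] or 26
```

'or' returns first truthy value (26, which is int)

int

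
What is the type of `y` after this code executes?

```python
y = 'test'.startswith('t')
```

str.startswith() returns bool

bool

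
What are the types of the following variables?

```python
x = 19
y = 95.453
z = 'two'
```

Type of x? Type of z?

x is int; z is str

int, str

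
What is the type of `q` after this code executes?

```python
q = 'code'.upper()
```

str.upper() returns str

str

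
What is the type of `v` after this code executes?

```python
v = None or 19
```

'or' with None returns the other value (19, int)

int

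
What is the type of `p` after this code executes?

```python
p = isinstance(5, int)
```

isinstance() returns bool

bool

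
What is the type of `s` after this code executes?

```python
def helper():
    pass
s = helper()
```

A function with no return statement returns None

NoneType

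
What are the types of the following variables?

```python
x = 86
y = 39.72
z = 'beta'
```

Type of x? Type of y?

x is int; y is float

int, float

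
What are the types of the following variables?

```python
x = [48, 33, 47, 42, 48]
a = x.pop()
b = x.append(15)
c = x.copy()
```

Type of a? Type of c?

list.pop() returns the element (int); list.copy() returns list

int, list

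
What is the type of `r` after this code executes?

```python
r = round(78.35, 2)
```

round() with ndigits arg returns float

float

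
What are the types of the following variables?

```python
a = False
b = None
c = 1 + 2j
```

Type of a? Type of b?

a is bool; b is NoneType

bool, NoneType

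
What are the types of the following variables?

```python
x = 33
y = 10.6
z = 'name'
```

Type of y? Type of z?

y is float; z is str

float, str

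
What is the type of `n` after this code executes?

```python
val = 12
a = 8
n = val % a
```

int % int returns int (12 % 8 = 4)

int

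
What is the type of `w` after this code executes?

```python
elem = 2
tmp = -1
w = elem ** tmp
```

int ** negative int returns float

float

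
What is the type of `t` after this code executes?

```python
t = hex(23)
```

hex() returns str representation

str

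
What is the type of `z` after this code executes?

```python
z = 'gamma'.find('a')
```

str.find() returns int (index, or -1)

int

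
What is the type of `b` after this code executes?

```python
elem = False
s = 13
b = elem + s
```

bool + int returns int (False is 0, so 0 + 13 = 13)

int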